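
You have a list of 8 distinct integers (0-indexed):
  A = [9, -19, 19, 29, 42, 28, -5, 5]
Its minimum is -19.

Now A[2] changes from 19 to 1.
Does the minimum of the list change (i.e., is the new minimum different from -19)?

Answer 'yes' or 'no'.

Answer: no

Derivation:
Old min = -19
Change: A[2] 19 -> 1
Changed element was NOT the min; min changes only if 1 < -19.
New min = -19; changed? no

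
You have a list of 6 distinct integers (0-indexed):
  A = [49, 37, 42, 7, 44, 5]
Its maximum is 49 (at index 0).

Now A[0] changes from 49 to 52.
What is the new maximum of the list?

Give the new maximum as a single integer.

Answer: 52

Derivation:
Old max = 49 (at index 0)
Change: A[0] 49 -> 52
Changed element WAS the max -> may need rescan.
  Max of remaining elements: 44
  New max = max(52, 44) = 52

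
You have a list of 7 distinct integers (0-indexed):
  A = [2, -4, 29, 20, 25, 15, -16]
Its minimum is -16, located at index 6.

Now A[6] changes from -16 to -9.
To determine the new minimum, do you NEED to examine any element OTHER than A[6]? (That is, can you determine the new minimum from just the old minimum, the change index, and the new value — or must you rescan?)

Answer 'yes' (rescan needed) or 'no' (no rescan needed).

Old min = -16 at index 6
Change at index 6: -16 -> -9
Index 6 WAS the min and new value -9 > old min -16. Must rescan other elements to find the new min.
Needs rescan: yes

Answer: yes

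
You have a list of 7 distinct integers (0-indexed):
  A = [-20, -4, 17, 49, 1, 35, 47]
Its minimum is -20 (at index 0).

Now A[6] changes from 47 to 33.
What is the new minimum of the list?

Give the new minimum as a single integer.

Old min = -20 (at index 0)
Change: A[6] 47 -> 33
Changed element was NOT the old min.
  New min = min(old_min, new_val) = min(-20, 33) = -20

Answer: -20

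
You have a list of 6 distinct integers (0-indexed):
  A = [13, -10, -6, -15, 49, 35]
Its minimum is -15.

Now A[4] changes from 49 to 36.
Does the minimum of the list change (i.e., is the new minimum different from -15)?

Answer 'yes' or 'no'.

Answer: no

Derivation:
Old min = -15
Change: A[4] 49 -> 36
Changed element was NOT the min; min changes only if 36 < -15.
New min = -15; changed? no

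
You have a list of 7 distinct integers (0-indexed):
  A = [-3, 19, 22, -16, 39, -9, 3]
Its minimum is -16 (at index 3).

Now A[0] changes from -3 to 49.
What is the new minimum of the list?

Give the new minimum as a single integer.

Old min = -16 (at index 3)
Change: A[0] -3 -> 49
Changed element was NOT the old min.
  New min = min(old_min, new_val) = min(-16, 49) = -16

Answer: -16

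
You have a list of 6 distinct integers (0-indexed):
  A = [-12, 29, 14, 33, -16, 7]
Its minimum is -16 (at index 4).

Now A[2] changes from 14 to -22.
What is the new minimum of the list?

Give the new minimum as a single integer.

Answer: -22

Derivation:
Old min = -16 (at index 4)
Change: A[2] 14 -> -22
Changed element was NOT the old min.
  New min = min(old_min, new_val) = min(-16, -22) = -22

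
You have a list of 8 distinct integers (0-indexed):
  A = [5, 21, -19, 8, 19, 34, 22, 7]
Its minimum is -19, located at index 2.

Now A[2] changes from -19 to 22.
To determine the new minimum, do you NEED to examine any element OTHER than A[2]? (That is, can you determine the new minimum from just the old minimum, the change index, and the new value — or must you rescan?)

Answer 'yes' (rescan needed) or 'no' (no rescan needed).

Answer: yes

Derivation:
Old min = -19 at index 2
Change at index 2: -19 -> 22
Index 2 WAS the min and new value 22 > old min -19. Must rescan other elements to find the new min.
Needs rescan: yes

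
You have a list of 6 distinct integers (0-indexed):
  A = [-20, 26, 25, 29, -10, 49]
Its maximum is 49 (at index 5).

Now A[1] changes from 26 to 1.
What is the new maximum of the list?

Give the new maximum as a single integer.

Old max = 49 (at index 5)
Change: A[1] 26 -> 1
Changed element was NOT the old max.
  New max = max(old_max, new_val) = max(49, 1) = 49

Answer: 49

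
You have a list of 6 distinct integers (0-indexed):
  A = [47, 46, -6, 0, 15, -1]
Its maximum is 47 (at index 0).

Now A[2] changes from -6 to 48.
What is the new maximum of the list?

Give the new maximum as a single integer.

Answer: 48

Derivation:
Old max = 47 (at index 0)
Change: A[2] -6 -> 48
Changed element was NOT the old max.
  New max = max(old_max, new_val) = max(47, 48) = 48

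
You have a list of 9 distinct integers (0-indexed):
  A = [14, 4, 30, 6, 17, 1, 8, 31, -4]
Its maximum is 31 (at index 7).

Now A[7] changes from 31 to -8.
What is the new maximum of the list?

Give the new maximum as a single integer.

Answer: 30

Derivation:
Old max = 31 (at index 7)
Change: A[7] 31 -> -8
Changed element WAS the max -> may need rescan.
  Max of remaining elements: 30
  New max = max(-8, 30) = 30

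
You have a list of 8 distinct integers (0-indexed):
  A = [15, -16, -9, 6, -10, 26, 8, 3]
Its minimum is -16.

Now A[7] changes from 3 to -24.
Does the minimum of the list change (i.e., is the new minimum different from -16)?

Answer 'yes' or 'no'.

Answer: yes

Derivation:
Old min = -16
Change: A[7] 3 -> -24
Changed element was NOT the min; min changes only if -24 < -16.
New min = -24; changed? yes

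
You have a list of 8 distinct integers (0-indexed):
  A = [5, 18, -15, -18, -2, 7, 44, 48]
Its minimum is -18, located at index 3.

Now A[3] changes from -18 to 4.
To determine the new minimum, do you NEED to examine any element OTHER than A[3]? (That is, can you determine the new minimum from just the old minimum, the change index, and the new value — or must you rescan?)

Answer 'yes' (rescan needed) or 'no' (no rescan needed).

Answer: yes

Derivation:
Old min = -18 at index 3
Change at index 3: -18 -> 4
Index 3 WAS the min and new value 4 > old min -18. Must rescan other elements to find the new min.
Needs rescan: yes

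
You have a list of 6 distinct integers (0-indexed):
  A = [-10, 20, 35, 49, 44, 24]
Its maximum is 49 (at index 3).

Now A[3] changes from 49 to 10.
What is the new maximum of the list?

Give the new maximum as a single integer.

Old max = 49 (at index 3)
Change: A[3] 49 -> 10
Changed element WAS the max -> may need rescan.
  Max of remaining elements: 44
  New max = max(10, 44) = 44

Answer: 44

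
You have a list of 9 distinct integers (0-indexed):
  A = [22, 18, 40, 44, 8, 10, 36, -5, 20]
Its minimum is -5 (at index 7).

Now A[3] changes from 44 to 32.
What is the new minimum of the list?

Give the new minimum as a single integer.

Answer: -5

Derivation:
Old min = -5 (at index 7)
Change: A[3] 44 -> 32
Changed element was NOT the old min.
  New min = min(old_min, new_val) = min(-5, 32) = -5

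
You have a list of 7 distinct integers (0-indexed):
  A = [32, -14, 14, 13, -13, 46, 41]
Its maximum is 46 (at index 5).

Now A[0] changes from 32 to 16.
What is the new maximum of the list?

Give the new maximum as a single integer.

Answer: 46

Derivation:
Old max = 46 (at index 5)
Change: A[0] 32 -> 16
Changed element was NOT the old max.
  New max = max(old_max, new_val) = max(46, 16) = 46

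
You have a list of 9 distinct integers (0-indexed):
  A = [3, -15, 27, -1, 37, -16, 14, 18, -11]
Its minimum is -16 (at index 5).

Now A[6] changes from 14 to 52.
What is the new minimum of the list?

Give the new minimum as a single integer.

Answer: -16

Derivation:
Old min = -16 (at index 5)
Change: A[6] 14 -> 52
Changed element was NOT the old min.
  New min = min(old_min, new_val) = min(-16, 52) = -16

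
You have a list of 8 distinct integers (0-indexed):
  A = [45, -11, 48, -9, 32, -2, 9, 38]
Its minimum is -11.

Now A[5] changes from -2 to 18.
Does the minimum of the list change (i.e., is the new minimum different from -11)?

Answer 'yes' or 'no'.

Old min = -11
Change: A[5] -2 -> 18
Changed element was NOT the min; min changes only if 18 < -11.
New min = -11; changed? no

Answer: no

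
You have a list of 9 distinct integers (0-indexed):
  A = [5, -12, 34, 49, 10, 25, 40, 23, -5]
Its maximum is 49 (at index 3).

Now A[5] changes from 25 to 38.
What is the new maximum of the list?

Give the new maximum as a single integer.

Answer: 49

Derivation:
Old max = 49 (at index 3)
Change: A[5] 25 -> 38
Changed element was NOT the old max.
  New max = max(old_max, new_val) = max(49, 38) = 49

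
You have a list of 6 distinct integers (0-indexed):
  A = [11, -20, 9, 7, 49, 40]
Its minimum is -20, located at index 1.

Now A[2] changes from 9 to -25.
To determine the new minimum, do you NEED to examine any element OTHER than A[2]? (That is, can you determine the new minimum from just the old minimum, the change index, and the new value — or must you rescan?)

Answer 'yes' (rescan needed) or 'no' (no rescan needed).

Old min = -20 at index 1
Change at index 2: 9 -> -25
Index 2 was NOT the min. New min = min(-20, -25). No rescan of other elements needed.
Needs rescan: no

Answer: no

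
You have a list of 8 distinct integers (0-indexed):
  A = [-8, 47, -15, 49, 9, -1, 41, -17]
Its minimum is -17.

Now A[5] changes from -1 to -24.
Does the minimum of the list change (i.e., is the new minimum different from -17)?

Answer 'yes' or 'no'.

Answer: yes

Derivation:
Old min = -17
Change: A[5] -1 -> -24
Changed element was NOT the min; min changes only if -24 < -17.
New min = -24; changed? yes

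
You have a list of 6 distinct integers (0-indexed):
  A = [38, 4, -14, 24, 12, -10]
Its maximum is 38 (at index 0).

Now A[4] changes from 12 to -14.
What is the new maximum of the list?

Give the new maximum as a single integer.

Old max = 38 (at index 0)
Change: A[4] 12 -> -14
Changed element was NOT the old max.
  New max = max(old_max, new_val) = max(38, -14) = 38

Answer: 38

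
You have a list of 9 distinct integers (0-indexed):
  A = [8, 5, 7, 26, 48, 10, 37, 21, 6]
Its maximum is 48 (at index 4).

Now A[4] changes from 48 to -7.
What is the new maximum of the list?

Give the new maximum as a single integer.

Old max = 48 (at index 4)
Change: A[4] 48 -> -7
Changed element WAS the max -> may need rescan.
  Max of remaining elements: 37
  New max = max(-7, 37) = 37

Answer: 37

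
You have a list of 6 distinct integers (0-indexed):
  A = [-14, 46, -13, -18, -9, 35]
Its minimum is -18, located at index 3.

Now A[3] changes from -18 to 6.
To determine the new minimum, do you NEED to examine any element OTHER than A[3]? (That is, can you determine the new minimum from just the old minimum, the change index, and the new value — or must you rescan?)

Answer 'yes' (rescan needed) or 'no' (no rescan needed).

Old min = -18 at index 3
Change at index 3: -18 -> 6
Index 3 WAS the min and new value 6 > old min -18. Must rescan other elements to find the new min.
Needs rescan: yes

Answer: yes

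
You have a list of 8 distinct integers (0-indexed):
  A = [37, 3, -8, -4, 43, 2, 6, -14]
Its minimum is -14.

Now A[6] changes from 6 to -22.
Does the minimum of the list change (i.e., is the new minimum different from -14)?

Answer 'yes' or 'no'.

Old min = -14
Change: A[6] 6 -> -22
Changed element was NOT the min; min changes only if -22 < -14.
New min = -22; changed? yes

Answer: yes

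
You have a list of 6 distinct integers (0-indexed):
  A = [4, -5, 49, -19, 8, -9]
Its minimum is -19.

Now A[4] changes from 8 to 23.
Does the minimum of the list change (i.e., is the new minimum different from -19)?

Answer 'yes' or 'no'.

Old min = -19
Change: A[4] 8 -> 23
Changed element was NOT the min; min changes only if 23 < -19.
New min = -19; changed? no

Answer: no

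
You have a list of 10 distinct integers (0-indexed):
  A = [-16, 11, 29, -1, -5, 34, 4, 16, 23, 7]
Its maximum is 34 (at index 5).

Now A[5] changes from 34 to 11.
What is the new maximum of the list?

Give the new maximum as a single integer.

Answer: 29

Derivation:
Old max = 34 (at index 5)
Change: A[5] 34 -> 11
Changed element WAS the max -> may need rescan.
  Max of remaining elements: 29
  New max = max(11, 29) = 29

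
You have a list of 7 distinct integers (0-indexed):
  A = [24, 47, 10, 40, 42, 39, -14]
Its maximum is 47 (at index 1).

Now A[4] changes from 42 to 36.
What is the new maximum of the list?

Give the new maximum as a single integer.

Old max = 47 (at index 1)
Change: A[4] 42 -> 36
Changed element was NOT the old max.
  New max = max(old_max, new_val) = max(47, 36) = 47

Answer: 47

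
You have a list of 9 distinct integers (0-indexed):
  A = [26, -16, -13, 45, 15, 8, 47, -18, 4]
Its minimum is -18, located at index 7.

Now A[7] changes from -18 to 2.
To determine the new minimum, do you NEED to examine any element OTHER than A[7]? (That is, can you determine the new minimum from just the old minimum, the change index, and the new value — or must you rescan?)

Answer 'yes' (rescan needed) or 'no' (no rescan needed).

Old min = -18 at index 7
Change at index 7: -18 -> 2
Index 7 WAS the min and new value 2 > old min -18. Must rescan other elements to find the new min.
Needs rescan: yes

Answer: yes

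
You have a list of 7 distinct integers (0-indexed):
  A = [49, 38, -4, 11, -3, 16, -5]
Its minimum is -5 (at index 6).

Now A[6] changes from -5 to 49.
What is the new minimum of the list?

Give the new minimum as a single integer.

Answer: -4

Derivation:
Old min = -5 (at index 6)
Change: A[6] -5 -> 49
Changed element WAS the min. Need to check: is 49 still <= all others?
  Min of remaining elements: -4
  New min = min(49, -4) = -4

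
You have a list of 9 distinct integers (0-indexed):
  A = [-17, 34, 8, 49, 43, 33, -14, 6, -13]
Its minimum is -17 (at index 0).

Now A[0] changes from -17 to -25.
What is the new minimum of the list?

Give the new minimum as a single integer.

Old min = -17 (at index 0)
Change: A[0] -17 -> -25
Changed element WAS the min. Need to check: is -25 still <= all others?
  Min of remaining elements: -14
  New min = min(-25, -14) = -25

Answer: -25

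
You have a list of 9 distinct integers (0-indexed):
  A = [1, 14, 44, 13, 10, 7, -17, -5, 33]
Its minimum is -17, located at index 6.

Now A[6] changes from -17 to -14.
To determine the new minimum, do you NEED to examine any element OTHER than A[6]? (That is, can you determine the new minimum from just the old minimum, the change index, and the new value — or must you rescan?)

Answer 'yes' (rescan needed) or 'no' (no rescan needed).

Answer: yes

Derivation:
Old min = -17 at index 6
Change at index 6: -17 -> -14
Index 6 WAS the min and new value -14 > old min -17. Must rescan other elements to find the new min.
Needs rescan: yes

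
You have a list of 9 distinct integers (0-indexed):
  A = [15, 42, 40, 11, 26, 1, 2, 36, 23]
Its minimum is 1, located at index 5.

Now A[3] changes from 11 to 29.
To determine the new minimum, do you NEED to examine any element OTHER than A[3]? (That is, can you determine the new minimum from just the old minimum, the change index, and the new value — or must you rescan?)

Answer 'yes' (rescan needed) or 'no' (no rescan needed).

Old min = 1 at index 5
Change at index 3: 11 -> 29
Index 3 was NOT the min. New min = min(1, 29). No rescan of other elements needed.
Needs rescan: no

Answer: no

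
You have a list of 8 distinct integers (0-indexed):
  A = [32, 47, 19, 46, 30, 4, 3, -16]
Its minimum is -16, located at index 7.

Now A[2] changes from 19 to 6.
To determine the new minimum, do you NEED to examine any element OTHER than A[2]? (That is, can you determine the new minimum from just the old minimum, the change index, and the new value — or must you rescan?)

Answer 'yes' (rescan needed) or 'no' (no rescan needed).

Old min = -16 at index 7
Change at index 2: 19 -> 6
Index 2 was NOT the min. New min = min(-16, 6). No rescan of other elements needed.
Needs rescan: no

Answer: no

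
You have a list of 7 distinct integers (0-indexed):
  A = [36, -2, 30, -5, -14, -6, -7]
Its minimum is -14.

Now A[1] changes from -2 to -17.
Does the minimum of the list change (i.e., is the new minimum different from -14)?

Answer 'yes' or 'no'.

Old min = -14
Change: A[1] -2 -> -17
Changed element was NOT the min; min changes only if -17 < -14.
New min = -17; changed? yes

Answer: yes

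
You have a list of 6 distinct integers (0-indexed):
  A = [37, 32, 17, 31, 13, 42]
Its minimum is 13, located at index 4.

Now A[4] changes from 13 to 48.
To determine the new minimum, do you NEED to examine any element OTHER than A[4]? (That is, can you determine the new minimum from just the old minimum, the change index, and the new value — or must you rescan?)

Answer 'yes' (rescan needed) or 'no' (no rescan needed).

Old min = 13 at index 4
Change at index 4: 13 -> 48
Index 4 WAS the min and new value 48 > old min 13. Must rescan other elements to find the new min.
Needs rescan: yes

Answer: yes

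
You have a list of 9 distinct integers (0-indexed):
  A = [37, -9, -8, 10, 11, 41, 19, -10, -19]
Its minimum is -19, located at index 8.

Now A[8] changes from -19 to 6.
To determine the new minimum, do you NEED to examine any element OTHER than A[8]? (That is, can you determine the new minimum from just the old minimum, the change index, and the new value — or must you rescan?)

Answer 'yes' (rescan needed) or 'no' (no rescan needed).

Answer: yes

Derivation:
Old min = -19 at index 8
Change at index 8: -19 -> 6
Index 8 WAS the min and new value 6 > old min -19. Must rescan other elements to find the new min.
Needs rescan: yes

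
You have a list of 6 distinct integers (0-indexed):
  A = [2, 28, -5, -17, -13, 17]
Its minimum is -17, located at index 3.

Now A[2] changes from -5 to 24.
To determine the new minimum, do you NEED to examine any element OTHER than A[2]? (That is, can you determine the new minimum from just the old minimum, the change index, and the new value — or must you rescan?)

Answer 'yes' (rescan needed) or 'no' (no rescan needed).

Answer: no

Derivation:
Old min = -17 at index 3
Change at index 2: -5 -> 24
Index 2 was NOT the min. New min = min(-17, 24). No rescan of other elements needed.
Needs rescan: no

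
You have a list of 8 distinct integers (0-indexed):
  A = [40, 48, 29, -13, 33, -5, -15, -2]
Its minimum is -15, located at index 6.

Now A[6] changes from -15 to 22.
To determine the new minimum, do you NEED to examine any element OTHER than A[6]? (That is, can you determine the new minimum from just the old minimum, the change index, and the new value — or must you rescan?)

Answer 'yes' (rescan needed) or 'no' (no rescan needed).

Old min = -15 at index 6
Change at index 6: -15 -> 22
Index 6 WAS the min and new value 22 > old min -15. Must rescan other elements to find the new min.
Needs rescan: yes

Answer: yes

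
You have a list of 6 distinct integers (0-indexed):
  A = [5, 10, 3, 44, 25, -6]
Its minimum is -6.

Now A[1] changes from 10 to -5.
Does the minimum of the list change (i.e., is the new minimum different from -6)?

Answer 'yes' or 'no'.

Answer: no

Derivation:
Old min = -6
Change: A[1] 10 -> -5
Changed element was NOT the min; min changes only if -5 < -6.
New min = -6; changed? no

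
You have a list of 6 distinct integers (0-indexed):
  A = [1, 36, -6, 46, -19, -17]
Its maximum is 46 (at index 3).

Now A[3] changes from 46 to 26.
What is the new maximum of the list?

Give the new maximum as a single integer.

Old max = 46 (at index 3)
Change: A[3] 46 -> 26
Changed element WAS the max -> may need rescan.
  Max of remaining elements: 36
  New max = max(26, 36) = 36

Answer: 36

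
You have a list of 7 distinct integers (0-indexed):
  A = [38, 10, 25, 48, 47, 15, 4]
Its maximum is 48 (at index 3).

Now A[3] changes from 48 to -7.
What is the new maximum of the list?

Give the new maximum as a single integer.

Answer: 47

Derivation:
Old max = 48 (at index 3)
Change: A[3] 48 -> -7
Changed element WAS the max -> may need rescan.
  Max of remaining elements: 47
  New max = max(-7, 47) = 47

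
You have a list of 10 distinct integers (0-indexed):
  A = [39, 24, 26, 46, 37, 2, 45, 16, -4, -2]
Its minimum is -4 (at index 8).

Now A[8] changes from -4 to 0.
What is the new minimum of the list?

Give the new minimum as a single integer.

Answer: -2

Derivation:
Old min = -4 (at index 8)
Change: A[8] -4 -> 0
Changed element WAS the min. Need to check: is 0 still <= all others?
  Min of remaining elements: -2
  New min = min(0, -2) = -2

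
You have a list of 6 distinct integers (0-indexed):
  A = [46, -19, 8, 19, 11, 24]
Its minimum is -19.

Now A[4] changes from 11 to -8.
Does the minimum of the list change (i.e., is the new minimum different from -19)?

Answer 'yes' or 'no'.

Answer: no

Derivation:
Old min = -19
Change: A[4] 11 -> -8
Changed element was NOT the min; min changes only if -8 < -19.
New min = -19; changed? no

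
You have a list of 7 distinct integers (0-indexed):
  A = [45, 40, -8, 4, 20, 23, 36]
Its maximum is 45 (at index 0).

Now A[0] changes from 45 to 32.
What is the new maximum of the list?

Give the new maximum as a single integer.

Old max = 45 (at index 0)
Change: A[0] 45 -> 32
Changed element WAS the max -> may need rescan.
  Max of remaining elements: 40
  New max = max(32, 40) = 40

Answer: 40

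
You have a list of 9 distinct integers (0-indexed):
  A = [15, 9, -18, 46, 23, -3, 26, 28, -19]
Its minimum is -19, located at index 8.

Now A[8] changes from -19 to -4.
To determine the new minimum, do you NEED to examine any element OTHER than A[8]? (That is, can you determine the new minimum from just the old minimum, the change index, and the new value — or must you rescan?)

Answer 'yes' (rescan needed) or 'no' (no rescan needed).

Old min = -19 at index 8
Change at index 8: -19 -> -4
Index 8 WAS the min and new value -4 > old min -19. Must rescan other elements to find the new min.
Needs rescan: yes

Answer: yes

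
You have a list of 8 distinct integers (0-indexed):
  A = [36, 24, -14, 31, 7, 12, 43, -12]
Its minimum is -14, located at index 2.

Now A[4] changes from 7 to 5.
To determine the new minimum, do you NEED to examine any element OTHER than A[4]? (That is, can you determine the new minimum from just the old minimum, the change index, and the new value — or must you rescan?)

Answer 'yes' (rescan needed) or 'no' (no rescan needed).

Answer: no

Derivation:
Old min = -14 at index 2
Change at index 4: 7 -> 5
Index 4 was NOT the min. New min = min(-14, 5). No rescan of other elements needed.
Needs rescan: no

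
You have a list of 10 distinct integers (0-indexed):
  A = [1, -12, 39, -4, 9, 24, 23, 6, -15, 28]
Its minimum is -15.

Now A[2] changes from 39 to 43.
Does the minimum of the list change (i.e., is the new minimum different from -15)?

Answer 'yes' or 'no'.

Answer: no

Derivation:
Old min = -15
Change: A[2] 39 -> 43
Changed element was NOT the min; min changes only if 43 < -15.
New min = -15; changed? no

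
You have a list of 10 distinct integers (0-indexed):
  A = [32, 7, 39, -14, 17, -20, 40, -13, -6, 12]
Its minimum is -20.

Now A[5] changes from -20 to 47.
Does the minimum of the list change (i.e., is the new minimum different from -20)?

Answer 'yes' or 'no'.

Answer: yes

Derivation:
Old min = -20
Change: A[5] -20 -> 47
Changed element was the min; new min must be rechecked.
New min = -14; changed? yes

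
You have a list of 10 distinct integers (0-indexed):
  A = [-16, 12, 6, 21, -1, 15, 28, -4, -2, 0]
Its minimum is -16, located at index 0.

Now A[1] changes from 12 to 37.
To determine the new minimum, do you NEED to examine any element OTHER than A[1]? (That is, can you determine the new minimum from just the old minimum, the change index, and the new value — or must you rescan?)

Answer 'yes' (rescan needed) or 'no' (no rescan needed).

Old min = -16 at index 0
Change at index 1: 12 -> 37
Index 1 was NOT the min. New min = min(-16, 37). No rescan of other elements needed.
Needs rescan: no

Answer: no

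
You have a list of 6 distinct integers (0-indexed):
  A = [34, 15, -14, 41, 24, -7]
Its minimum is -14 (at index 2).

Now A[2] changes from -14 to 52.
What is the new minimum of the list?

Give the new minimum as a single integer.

Old min = -14 (at index 2)
Change: A[2] -14 -> 52
Changed element WAS the min. Need to check: is 52 still <= all others?
  Min of remaining elements: -7
  New min = min(52, -7) = -7

Answer: -7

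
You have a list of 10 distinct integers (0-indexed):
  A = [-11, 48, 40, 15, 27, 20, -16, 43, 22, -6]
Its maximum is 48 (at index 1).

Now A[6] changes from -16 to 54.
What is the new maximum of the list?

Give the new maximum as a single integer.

Answer: 54

Derivation:
Old max = 48 (at index 1)
Change: A[6] -16 -> 54
Changed element was NOT the old max.
  New max = max(old_max, new_val) = max(48, 54) = 54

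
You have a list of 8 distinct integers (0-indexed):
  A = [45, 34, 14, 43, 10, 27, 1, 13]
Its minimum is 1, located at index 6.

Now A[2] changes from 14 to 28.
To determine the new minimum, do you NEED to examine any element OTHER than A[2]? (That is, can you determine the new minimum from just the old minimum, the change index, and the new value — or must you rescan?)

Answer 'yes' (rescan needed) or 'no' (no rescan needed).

Answer: no

Derivation:
Old min = 1 at index 6
Change at index 2: 14 -> 28
Index 2 was NOT the min. New min = min(1, 28). No rescan of other elements needed.
Needs rescan: no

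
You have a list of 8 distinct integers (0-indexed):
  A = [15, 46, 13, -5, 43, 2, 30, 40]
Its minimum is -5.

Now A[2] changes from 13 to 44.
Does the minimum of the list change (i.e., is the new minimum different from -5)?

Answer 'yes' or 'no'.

Answer: no

Derivation:
Old min = -5
Change: A[2] 13 -> 44
Changed element was NOT the min; min changes only if 44 < -5.
New min = -5; changed? no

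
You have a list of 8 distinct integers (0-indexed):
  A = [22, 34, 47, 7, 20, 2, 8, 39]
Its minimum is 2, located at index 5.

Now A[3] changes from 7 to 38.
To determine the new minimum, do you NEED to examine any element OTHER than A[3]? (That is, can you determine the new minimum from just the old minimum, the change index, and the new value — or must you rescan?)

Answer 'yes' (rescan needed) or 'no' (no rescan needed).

Old min = 2 at index 5
Change at index 3: 7 -> 38
Index 3 was NOT the min. New min = min(2, 38). No rescan of other elements needed.
Needs rescan: no

Answer: no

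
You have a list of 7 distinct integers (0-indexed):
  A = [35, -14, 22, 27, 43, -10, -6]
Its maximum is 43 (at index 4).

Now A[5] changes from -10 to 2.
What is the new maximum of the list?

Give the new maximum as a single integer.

Old max = 43 (at index 4)
Change: A[5] -10 -> 2
Changed element was NOT the old max.
  New max = max(old_max, new_val) = max(43, 2) = 43

Answer: 43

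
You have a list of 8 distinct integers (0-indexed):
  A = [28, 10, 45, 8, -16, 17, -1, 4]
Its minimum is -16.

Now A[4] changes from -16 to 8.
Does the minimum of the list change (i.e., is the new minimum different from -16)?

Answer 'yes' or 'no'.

Old min = -16
Change: A[4] -16 -> 8
Changed element was the min; new min must be rechecked.
New min = -1; changed? yes

Answer: yes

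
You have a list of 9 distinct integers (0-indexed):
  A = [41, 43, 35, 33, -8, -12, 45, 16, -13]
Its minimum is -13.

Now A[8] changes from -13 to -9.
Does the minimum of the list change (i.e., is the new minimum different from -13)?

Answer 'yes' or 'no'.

Answer: yes

Derivation:
Old min = -13
Change: A[8] -13 -> -9
Changed element was the min; new min must be rechecked.
New min = -12; changed? yes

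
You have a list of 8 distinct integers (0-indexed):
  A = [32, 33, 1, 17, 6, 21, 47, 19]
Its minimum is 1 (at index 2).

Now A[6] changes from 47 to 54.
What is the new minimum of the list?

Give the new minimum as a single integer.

Answer: 1

Derivation:
Old min = 1 (at index 2)
Change: A[6] 47 -> 54
Changed element was NOT the old min.
  New min = min(old_min, new_val) = min(1, 54) = 1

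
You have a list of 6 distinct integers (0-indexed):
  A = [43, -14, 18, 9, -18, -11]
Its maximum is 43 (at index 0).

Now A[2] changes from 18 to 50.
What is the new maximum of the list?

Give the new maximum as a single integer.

Old max = 43 (at index 0)
Change: A[2] 18 -> 50
Changed element was NOT the old max.
  New max = max(old_max, new_val) = max(43, 50) = 50

Answer: 50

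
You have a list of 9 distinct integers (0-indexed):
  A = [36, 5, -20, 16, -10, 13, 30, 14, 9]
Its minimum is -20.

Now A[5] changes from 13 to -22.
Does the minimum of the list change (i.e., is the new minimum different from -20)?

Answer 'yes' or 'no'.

Answer: yes

Derivation:
Old min = -20
Change: A[5] 13 -> -22
Changed element was NOT the min; min changes only if -22 < -20.
New min = -22; changed? yes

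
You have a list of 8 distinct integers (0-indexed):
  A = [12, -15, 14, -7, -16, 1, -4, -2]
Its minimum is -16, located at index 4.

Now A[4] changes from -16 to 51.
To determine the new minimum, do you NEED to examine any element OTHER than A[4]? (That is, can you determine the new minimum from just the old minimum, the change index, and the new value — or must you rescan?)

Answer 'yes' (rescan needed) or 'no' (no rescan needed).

Answer: yes

Derivation:
Old min = -16 at index 4
Change at index 4: -16 -> 51
Index 4 WAS the min and new value 51 > old min -16. Must rescan other elements to find the new min.
Needs rescan: yes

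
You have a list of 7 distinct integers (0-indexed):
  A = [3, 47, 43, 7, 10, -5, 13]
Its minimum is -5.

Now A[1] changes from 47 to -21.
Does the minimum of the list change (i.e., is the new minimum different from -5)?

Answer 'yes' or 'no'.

Answer: yes

Derivation:
Old min = -5
Change: A[1] 47 -> -21
Changed element was NOT the min; min changes only if -21 < -5.
New min = -21; changed? yes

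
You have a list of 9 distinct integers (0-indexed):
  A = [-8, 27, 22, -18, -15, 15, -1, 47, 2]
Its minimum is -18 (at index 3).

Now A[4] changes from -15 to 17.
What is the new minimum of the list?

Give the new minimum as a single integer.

Answer: -18

Derivation:
Old min = -18 (at index 3)
Change: A[4] -15 -> 17
Changed element was NOT the old min.
  New min = min(old_min, new_val) = min(-18, 17) = -18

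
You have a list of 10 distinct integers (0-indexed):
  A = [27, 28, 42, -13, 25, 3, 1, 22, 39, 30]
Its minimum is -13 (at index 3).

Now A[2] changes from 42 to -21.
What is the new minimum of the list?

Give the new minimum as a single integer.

Old min = -13 (at index 3)
Change: A[2] 42 -> -21
Changed element was NOT the old min.
  New min = min(old_min, new_val) = min(-13, -21) = -21

Answer: -21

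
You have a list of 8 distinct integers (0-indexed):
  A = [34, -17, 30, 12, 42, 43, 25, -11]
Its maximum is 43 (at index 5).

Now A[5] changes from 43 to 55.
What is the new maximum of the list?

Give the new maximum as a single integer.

Answer: 55

Derivation:
Old max = 43 (at index 5)
Change: A[5] 43 -> 55
Changed element WAS the max -> may need rescan.
  Max of remaining elements: 42
  New max = max(55, 42) = 55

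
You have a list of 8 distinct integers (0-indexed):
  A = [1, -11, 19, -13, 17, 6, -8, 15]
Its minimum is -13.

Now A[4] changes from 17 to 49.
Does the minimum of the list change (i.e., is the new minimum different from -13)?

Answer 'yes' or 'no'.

Answer: no

Derivation:
Old min = -13
Change: A[4] 17 -> 49
Changed element was NOT the min; min changes only if 49 < -13.
New min = -13; changed? no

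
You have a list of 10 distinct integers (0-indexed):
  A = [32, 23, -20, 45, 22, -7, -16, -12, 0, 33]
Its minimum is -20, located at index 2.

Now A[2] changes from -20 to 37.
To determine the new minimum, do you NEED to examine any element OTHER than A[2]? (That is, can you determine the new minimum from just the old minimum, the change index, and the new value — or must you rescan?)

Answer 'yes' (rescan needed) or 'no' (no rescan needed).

Answer: yes

Derivation:
Old min = -20 at index 2
Change at index 2: -20 -> 37
Index 2 WAS the min and new value 37 > old min -20. Must rescan other elements to find the new min.
Needs rescan: yes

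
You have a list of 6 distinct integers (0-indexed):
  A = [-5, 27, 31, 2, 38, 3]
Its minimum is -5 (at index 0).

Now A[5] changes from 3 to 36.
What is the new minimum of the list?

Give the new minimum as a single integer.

Old min = -5 (at index 0)
Change: A[5] 3 -> 36
Changed element was NOT the old min.
  New min = min(old_min, new_val) = min(-5, 36) = -5

Answer: -5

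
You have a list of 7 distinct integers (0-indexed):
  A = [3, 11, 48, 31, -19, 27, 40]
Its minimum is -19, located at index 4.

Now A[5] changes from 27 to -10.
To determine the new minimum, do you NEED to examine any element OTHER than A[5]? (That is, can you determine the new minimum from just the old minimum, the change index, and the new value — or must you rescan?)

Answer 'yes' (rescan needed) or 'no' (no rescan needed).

Old min = -19 at index 4
Change at index 5: 27 -> -10
Index 5 was NOT the min. New min = min(-19, -10). No rescan of other elements needed.
Needs rescan: no

Answer: no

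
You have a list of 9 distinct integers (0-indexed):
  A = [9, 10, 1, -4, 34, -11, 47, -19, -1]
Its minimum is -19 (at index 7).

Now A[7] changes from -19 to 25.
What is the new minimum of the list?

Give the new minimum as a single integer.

Old min = -19 (at index 7)
Change: A[7] -19 -> 25
Changed element WAS the min. Need to check: is 25 still <= all others?
  Min of remaining elements: -11
  New min = min(25, -11) = -11

Answer: -11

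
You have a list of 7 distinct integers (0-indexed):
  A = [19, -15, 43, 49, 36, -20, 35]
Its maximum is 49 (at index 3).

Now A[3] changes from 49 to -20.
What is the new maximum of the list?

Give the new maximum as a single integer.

Old max = 49 (at index 3)
Change: A[3] 49 -> -20
Changed element WAS the max -> may need rescan.
  Max of remaining elements: 43
  New max = max(-20, 43) = 43

Answer: 43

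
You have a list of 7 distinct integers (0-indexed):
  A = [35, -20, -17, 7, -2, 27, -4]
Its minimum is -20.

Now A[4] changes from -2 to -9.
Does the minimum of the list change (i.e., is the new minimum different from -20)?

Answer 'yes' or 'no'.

Answer: no

Derivation:
Old min = -20
Change: A[4] -2 -> -9
Changed element was NOT the min; min changes only if -9 < -20.
New min = -20; changed? no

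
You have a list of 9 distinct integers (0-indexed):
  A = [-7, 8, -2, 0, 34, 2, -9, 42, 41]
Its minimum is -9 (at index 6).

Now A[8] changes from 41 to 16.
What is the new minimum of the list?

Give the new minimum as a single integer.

Answer: -9

Derivation:
Old min = -9 (at index 6)
Change: A[8] 41 -> 16
Changed element was NOT the old min.
  New min = min(old_min, new_val) = min(-9, 16) = -9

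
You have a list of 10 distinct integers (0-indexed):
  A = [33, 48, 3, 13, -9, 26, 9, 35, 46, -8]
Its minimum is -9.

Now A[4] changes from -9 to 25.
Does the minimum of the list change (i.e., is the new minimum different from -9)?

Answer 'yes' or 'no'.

Answer: yes

Derivation:
Old min = -9
Change: A[4] -9 -> 25
Changed element was the min; new min must be rechecked.
New min = -8; changed? yes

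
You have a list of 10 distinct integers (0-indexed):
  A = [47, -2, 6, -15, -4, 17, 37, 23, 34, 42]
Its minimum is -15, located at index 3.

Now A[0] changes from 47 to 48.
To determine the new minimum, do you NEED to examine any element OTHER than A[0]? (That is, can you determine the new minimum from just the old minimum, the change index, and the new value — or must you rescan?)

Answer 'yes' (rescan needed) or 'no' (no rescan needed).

Old min = -15 at index 3
Change at index 0: 47 -> 48
Index 0 was NOT the min. New min = min(-15, 48). No rescan of other elements needed.
Needs rescan: no

Answer: no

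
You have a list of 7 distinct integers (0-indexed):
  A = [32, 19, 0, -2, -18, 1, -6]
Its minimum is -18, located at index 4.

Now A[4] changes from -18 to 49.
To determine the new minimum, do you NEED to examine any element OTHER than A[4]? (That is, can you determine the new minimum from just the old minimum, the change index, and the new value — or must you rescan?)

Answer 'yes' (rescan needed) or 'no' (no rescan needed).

Answer: yes

Derivation:
Old min = -18 at index 4
Change at index 4: -18 -> 49
Index 4 WAS the min and new value 49 > old min -18. Must rescan other elements to find the new min.
Needs rescan: yes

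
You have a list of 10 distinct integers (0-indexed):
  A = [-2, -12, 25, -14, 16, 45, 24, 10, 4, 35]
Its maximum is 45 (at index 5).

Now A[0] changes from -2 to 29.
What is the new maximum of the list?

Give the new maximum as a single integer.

Answer: 45

Derivation:
Old max = 45 (at index 5)
Change: A[0] -2 -> 29
Changed element was NOT the old max.
  New max = max(old_max, new_val) = max(45, 29) = 45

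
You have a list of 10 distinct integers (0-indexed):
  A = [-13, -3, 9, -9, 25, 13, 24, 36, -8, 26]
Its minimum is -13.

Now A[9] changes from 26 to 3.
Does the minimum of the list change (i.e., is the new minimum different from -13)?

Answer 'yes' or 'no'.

Answer: no

Derivation:
Old min = -13
Change: A[9] 26 -> 3
Changed element was NOT the min; min changes only if 3 < -13.
New min = -13; changed? no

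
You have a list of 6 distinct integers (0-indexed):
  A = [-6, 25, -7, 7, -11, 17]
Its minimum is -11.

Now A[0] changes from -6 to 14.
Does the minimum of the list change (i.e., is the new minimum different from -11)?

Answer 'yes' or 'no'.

Answer: no

Derivation:
Old min = -11
Change: A[0] -6 -> 14
Changed element was NOT the min; min changes only if 14 < -11.
New min = -11; changed? no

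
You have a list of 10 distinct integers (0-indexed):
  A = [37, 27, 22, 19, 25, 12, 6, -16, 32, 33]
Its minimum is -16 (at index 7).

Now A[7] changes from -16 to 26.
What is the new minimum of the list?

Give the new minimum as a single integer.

Old min = -16 (at index 7)
Change: A[7] -16 -> 26
Changed element WAS the min. Need to check: is 26 still <= all others?
  Min of remaining elements: 6
  New min = min(26, 6) = 6

Answer: 6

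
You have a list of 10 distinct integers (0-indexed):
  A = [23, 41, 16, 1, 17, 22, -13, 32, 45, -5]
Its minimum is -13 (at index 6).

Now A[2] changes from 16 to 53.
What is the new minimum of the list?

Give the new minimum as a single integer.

Old min = -13 (at index 6)
Change: A[2] 16 -> 53
Changed element was NOT the old min.
  New min = min(old_min, new_val) = min(-13, 53) = -13

Answer: -13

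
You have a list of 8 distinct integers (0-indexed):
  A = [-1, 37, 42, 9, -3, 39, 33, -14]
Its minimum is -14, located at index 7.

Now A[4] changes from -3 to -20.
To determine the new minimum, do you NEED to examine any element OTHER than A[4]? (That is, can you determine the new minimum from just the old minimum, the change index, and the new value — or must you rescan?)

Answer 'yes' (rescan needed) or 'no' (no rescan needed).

Answer: no

Derivation:
Old min = -14 at index 7
Change at index 4: -3 -> -20
Index 4 was NOT the min. New min = min(-14, -20). No rescan of other elements needed.
Needs rescan: no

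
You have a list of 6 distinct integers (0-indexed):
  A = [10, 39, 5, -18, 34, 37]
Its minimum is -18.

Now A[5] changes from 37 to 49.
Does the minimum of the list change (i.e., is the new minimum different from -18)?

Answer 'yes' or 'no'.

Old min = -18
Change: A[5] 37 -> 49
Changed element was NOT the min; min changes only if 49 < -18.
New min = -18; changed? no

Answer: no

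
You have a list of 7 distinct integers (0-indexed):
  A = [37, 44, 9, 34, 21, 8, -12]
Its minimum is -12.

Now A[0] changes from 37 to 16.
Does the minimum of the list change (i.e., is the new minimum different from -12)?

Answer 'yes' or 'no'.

Old min = -12
Change: A[0] 37 -> 16
Changed element was NOT the min; min changes only if 16 < -12.
New min = -12; changed? no

Answer: no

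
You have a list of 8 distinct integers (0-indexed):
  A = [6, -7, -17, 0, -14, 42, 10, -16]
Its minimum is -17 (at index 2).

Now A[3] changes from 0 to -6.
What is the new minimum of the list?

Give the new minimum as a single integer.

Answer: -17

Derivation:
Old min = -17 (at index 2)
Change: A[3] 0 -> -6
Changed element was NOT the old min.
  New min = min(old_min, new_val) = min(-17, -6) = -17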